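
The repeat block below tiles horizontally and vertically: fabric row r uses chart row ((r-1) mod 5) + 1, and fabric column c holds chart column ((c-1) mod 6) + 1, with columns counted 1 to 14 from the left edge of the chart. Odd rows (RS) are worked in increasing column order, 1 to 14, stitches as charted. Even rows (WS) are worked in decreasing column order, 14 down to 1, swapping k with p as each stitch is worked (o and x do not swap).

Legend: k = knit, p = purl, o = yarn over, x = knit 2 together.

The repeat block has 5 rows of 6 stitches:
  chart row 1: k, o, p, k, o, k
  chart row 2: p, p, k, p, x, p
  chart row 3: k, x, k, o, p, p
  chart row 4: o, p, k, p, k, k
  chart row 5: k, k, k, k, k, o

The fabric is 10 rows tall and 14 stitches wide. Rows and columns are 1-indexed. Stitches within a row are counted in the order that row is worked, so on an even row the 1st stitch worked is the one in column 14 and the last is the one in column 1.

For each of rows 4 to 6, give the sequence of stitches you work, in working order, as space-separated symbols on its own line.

== ROWS AS WORKED ==
k o p p k p k o p p k p k o
k k k k k o k k k k k o k k
o p p o p k o p p o p k o p

Derivation:
Row 4: chart row 4, WS - tiled (columns 1-14): o p k p k k o p k p k k o p; work from column 14 back to 1 with k<->p swapped.
Row 5: chart row 5, RS - tile across columns 1-14 and work as-is.
Row 6: chart row 1, WS - tiled (columns 1-14): k o p k o k k o p k o k k o; work from column 14 back to 1 with k<->p swapped.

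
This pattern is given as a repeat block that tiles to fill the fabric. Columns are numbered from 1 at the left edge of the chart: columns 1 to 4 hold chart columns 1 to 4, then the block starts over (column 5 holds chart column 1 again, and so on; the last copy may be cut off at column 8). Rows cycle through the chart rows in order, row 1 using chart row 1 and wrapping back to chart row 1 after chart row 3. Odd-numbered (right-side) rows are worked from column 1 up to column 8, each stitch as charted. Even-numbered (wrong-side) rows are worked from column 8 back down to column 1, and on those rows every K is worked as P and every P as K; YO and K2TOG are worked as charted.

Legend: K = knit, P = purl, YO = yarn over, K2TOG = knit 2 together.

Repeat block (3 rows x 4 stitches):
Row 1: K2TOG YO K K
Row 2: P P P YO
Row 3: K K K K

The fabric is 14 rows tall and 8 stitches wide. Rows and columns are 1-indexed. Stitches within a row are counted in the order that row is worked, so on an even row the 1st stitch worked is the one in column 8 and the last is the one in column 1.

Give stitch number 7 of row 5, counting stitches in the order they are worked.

Row 5 uses chart row ((5-1) mod 3)+1 = 2. Row 5 is odd, so RS.
Chart row 2 tiled across columns 1-8: P P P YO P P P YO
Right side: take the tiled row as-is (worked left to right from column 1).
Counting 7 along the worked row gives P.

== STITCH ==
P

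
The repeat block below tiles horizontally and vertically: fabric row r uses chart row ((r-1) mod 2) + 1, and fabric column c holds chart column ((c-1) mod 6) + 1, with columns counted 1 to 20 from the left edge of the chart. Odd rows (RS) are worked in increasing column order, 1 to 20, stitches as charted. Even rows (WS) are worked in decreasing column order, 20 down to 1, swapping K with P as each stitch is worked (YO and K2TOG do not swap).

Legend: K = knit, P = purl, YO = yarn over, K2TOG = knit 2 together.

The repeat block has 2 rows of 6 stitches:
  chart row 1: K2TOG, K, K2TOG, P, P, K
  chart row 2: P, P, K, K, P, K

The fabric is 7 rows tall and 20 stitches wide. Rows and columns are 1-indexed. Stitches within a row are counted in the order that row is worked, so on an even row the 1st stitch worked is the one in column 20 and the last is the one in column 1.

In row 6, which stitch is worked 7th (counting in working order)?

Stitch:
K

Derivation:
Row 6 uses chart row ((6-1) mod 2)+1 = 2. Row 6 is even, so WS.
Chart row 2 tiled across columns 1-20: P P K K P K P P K K P K P P K K P K P P
Wrong side: read the tiled row from column 20 down to 1 and exchange K with P (leave YO, K2TOG).
Row 6 as worked: K K P K P P K K P K P P K K P K P P K K
Counting 7 along the worked row gives K.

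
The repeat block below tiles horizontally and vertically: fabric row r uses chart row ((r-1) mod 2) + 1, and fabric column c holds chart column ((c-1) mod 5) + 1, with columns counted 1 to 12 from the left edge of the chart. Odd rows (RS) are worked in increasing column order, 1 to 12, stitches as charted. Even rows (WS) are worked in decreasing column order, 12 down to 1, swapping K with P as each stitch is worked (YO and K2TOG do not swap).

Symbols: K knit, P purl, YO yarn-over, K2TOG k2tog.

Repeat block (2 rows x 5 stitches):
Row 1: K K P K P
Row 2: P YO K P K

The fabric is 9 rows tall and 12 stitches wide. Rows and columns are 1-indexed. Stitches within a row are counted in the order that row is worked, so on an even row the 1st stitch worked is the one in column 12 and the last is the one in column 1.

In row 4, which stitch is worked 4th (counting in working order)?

Row 4 uses chart row ((4-1) mod 2)+1 = 2. Row 4 is even, so WS.
Chart row 2 tiled across columns 1-12: P YO K P K P YO K P K P YO
Wrong side: read the tiled row from column 12 down to 1 and exchange K with P (leave YO, K2TOG).
Row 4 as worked: YO K P K P YO K P K P YO K
Stitch 4 in working order -> K

== STITCH ==
K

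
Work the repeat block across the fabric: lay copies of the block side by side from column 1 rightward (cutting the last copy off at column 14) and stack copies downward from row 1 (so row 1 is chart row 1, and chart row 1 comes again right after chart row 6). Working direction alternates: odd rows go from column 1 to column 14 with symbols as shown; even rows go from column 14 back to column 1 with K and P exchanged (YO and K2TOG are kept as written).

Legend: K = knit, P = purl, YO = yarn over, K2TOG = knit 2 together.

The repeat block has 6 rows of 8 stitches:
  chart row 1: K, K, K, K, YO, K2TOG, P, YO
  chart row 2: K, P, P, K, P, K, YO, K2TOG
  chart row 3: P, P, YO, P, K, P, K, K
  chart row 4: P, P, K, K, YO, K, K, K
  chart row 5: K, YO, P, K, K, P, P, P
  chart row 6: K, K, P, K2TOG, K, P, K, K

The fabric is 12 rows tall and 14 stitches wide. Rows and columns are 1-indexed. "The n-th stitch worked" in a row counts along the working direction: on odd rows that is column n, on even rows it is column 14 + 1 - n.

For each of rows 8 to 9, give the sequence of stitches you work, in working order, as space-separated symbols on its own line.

Result:
P K P K K P K2TOG YO P K P K K P
P P YO P K P K K P P YO P K P

Derivation:
Row 8: chart row 2, WS - tiled (columns 1-14): K P P K P K YO K2TOG K P P K P K; work from column 14 back to 1 with K<->P swapped.
Row 9: chart row 3, RS - tile across columns 1-14 and work as-is.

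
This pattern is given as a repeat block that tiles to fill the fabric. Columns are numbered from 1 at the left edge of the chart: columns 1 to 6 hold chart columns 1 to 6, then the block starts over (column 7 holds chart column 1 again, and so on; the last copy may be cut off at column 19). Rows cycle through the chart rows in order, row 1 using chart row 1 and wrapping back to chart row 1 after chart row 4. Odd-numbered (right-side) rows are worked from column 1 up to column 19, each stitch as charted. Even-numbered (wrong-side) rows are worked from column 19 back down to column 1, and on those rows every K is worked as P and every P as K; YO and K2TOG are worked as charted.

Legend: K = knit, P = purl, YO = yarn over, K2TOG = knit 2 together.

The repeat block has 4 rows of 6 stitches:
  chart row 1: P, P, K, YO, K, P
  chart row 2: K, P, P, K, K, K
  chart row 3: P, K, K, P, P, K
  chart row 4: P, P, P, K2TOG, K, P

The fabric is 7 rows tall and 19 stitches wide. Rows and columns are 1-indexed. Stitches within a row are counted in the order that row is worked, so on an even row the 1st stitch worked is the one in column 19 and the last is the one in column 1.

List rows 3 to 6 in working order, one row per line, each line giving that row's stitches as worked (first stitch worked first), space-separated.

Row 3: chart row 3, RS - tile across columns 1-19 and work as-is.
Row 4: chart row 4, WS - tiled (columns 1-19): P P P K2TOG K P P P P K2TOG K P P P P K2TOG K P P; work from column 19 back to 1 with K<->P swapped.
Row 5: chart row 1, RS - tile across columns 1-19 and work as-is.
Row 6: chart row 2, WS - tiled (columns 1-19): K P P K K K K P P K K K K P P K K K K; work from column 19 back to 1 with K<->P swapped.

== ROWS AS WORKED ==
P K K P P K P K K P P K P K K P P K P
K K P K2TOG K K K K P K2TOG K K K K P K2TOG K K K
P P K YO K P P P K YO K P P P K YO K P P
P P P P K K P P P P K K P P P P K K P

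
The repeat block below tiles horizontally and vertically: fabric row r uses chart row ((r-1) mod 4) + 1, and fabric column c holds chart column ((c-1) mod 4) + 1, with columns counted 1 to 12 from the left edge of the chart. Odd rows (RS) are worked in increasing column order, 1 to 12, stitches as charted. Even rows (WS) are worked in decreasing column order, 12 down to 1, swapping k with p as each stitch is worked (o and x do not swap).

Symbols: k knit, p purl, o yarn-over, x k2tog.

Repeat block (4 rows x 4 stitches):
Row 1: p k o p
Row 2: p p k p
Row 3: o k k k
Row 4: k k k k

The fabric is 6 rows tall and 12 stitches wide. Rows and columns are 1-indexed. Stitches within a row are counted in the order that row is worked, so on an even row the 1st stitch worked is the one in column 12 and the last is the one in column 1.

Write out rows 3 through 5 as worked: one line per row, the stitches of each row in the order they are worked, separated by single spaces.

== ROWS AS WORKED ==
o k k k o k k k o k k k
p p p p p p p p p p p p
p k o p p k o p p k o p

Derivation:
Row 3: chart row 3, RS - tile across columns 1-12 and work as-is.
Row 4: chart row 4, WS - tiled (columns 1-12): k k k k k k k k k k k k; work from column 12 back to 1 with k<->p swapped.
Row 5: chart row 1, RS - tile across columns 1-12 and work as-is.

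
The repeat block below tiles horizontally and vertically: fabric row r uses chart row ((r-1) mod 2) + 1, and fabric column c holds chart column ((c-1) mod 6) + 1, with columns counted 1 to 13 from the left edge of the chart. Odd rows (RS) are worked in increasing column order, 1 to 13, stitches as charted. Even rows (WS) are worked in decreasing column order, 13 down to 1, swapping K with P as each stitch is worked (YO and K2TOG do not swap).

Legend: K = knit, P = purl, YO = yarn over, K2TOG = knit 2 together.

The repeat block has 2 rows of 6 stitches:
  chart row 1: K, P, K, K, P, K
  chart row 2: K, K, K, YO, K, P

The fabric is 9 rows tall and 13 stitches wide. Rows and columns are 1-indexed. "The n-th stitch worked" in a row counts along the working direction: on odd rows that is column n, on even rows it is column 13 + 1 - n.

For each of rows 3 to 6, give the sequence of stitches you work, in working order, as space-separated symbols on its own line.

Row 3: chart row 1, RS - tile across columns 1-13 and work as-is.
Row 4: chart row 2, WS - tiled (columns 1-13): K K K YO K P K K K YO K P K; work from column 13 back to 1 with K<->P swapped.
Row 5: chart row 1, RS - tile across columns 1-13 and work as-is.
Row 6: chart row 2, WS - tiled (columns 1-13): K K K YO K P K K K YO K P K; work from column 13 back to 1 with K<->P swapped.

Rows as worked:
K P K K P K K P K K P K K
P K P YO P P P K P YO P P P
K P K K P K K P K K P K K
P K P YO P P P K P YO P P P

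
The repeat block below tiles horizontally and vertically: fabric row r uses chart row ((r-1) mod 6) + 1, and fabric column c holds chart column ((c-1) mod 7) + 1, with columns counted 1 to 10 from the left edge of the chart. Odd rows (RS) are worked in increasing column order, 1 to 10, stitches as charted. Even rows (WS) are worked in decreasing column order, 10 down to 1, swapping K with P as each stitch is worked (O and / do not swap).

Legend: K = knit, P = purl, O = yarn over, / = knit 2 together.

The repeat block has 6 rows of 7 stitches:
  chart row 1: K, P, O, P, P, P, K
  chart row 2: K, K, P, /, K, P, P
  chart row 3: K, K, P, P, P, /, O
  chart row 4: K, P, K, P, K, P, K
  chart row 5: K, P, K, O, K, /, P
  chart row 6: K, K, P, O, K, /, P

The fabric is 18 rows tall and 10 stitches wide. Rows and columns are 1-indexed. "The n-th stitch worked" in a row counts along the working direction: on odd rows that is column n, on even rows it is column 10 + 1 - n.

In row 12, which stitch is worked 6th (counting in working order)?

For row 12: chart row = ((12-1) mod 6) + 1 = 6; this is a WS (even) row.
Chart row 6 tiled across columns 1-10: K K P O K / P K K P
Wrong side: read the tiled row from column 10 down to 1 and exchange K with P (leave O, /).
Row 12 as worked: K P P K / P O K P P
Counting 6 along the worked row gives P.

Result:
P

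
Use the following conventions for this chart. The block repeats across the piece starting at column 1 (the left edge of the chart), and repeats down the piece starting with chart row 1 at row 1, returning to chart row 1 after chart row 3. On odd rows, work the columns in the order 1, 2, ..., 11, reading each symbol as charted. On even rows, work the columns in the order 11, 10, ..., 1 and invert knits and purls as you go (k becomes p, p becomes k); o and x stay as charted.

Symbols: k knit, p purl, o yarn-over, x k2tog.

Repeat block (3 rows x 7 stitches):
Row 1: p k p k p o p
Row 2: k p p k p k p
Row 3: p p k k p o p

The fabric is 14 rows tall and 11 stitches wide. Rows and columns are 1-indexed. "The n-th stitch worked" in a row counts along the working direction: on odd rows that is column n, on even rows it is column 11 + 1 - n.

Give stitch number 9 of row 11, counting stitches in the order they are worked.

For row 11: chart row = ((11-1) mod 3) + 1 = 2; this is a RS (odd) row.
Chart row 2 tiled across columns 1-11: k p p k p k p k p p k
RS: work column 1 to column 11, symbols as charted — the tiled row is the row as worked.
The 9th stitch worked is p.

Result:
p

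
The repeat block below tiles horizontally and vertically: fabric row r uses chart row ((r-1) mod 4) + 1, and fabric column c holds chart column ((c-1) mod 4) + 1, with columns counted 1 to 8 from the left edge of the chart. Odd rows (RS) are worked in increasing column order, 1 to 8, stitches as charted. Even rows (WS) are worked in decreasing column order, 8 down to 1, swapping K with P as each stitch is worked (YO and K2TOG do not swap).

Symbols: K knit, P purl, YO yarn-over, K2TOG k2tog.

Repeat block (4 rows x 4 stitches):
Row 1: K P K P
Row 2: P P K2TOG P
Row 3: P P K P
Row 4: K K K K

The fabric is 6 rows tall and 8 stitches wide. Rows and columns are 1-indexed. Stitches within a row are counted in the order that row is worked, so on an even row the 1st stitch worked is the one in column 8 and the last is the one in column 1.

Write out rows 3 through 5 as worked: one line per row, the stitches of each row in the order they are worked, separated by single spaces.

Result:
P P K P P P K P
P P P P P P P P
K P K P K P K P

Derivation:
Row 3: chart row 3, RS - tile across columns 1-8 and work as-is.
Row 4: chart row 4, WS - tiled (columns 1-8): K K K K K K K K; work from column 8 back to 1 with K<->P swapped.
Row 5: chart row 1, RS - tile across columns 1-8 and work as-is.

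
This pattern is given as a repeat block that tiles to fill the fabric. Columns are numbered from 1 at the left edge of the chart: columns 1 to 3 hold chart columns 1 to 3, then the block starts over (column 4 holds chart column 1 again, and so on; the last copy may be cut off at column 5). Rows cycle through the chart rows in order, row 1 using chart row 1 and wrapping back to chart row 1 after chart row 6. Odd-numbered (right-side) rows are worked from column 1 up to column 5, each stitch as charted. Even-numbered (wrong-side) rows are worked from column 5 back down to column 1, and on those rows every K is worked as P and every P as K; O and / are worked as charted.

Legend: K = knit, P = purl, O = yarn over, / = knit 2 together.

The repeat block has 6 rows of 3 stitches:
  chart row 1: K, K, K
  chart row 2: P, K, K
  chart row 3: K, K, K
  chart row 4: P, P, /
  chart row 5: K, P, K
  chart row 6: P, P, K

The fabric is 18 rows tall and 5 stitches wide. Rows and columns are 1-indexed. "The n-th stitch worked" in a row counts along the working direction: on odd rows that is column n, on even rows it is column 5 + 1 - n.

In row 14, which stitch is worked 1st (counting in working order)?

Stitch:
P

Derivation:
Row 14 uses chart row ((14-1) mod 6)+1 = 2. Row 14 is even, so WS.
Chart row 2 tiled across columns 1-5: P K K P K
WS row: flip the tiled sequence (start at column 5) and apply K<->P; O and / stay.
Row 14 as worked: P K P P K
Counting 1 along the worked row gives P.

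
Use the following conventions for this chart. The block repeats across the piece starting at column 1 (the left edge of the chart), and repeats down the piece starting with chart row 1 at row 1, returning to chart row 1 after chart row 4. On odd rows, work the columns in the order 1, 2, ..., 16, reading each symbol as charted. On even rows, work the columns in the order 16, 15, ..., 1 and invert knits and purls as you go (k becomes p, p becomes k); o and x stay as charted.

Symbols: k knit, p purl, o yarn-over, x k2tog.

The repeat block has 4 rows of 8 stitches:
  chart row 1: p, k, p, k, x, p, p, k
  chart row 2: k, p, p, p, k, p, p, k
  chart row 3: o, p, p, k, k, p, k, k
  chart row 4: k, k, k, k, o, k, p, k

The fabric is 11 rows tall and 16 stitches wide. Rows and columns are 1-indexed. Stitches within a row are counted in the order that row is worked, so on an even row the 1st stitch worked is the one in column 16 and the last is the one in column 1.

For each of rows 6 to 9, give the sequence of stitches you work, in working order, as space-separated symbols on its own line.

Rows as worked:
p k k p k k k p p k k p k k k p
o p p k k p k k o p p k k p k k
p k p o p p p p p k p o p p p p
p k p k x p p k p k p k x p p k

Derivation:
Row 6: chart row 2, WS - tiled (columns 1-16): k p p p k p p k k p p p k p p k; work from column 16 back to 1 with k<->p swapped.
Row 7: chart row 3, RS - tile across columns 1-16 and work as-is.
Row 8: chart row 4, WS - tiled (columns 1-16): k k k k o k p k k k k k o k p k; work from column 16 back to 1 with k<->p swapped.
Row 9: chart row 1, RS - tile across columns 1-16 and work as-is.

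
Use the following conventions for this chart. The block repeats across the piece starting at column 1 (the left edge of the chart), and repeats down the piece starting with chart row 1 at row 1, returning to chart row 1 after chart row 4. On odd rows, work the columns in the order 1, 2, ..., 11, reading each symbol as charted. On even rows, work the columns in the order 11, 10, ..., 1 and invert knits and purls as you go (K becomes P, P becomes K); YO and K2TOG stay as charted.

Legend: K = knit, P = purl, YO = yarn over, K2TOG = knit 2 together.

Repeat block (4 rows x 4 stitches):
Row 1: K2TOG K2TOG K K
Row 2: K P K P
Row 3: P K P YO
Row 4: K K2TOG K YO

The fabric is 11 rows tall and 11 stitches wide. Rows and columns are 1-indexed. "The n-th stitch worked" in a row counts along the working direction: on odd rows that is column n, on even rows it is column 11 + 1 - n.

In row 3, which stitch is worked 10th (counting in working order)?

Stitch:
K

Derivation:
Row 3 uses chart row ((3-1) mod 4)+1 = 3. Row 3 is odd, so RS.
Chart row 3 tiled across columns 1-11: P K P YO P K P YO P K P
RS: work column 1 to column 11, symbols as charted — the tiled row is the row as worked.
Stitch 10 in working order -> K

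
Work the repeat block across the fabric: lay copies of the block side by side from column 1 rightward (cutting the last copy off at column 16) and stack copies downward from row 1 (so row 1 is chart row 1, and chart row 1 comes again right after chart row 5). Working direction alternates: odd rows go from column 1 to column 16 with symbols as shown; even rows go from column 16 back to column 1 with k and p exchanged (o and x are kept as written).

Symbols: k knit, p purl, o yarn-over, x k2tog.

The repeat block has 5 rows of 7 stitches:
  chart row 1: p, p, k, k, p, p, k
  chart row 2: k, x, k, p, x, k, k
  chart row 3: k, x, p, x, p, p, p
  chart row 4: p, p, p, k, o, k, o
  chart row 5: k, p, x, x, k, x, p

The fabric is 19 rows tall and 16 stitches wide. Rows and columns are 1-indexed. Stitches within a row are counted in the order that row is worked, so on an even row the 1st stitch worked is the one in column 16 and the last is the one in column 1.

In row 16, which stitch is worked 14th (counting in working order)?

For row 16: chart row = ((16-1) mod 5) + 1 = 1; this is a WS (even) row.
Chart row 1 tiled across columns 1-16: p p k k p p k p p k k p p k p p
WS row: flip the tiled sequence (start at column 16) and apply k<->p; o and x stay.
Row 16 as worked: k k p k k p p k k p k k p p k k
The 14th stitch worked is p.

Stitch:
p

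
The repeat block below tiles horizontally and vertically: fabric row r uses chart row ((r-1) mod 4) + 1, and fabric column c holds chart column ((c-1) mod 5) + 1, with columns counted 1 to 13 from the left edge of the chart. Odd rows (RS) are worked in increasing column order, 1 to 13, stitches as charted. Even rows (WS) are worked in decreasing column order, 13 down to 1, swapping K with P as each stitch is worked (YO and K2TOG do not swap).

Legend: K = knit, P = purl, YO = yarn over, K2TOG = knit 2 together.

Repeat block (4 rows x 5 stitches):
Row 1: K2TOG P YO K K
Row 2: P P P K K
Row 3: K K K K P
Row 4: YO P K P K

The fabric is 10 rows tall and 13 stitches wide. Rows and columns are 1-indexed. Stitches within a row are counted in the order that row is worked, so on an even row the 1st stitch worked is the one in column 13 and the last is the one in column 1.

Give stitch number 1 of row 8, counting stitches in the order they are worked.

Row 8: (8-1) mod 4 = 3, so use chart row 4. Even row -> WS.
Chart row 4 tiled across columns 1-13: YO P K P K YO P K P K YO P K
Wrong side: read the tiled row from column 13 down to 1 and exchange K with P (leave YO, K2TOG).
Row 8 as worked: P K YO P K P K YO P K P K YO
Stitch 1 in working order -> P

== STITCH ==
P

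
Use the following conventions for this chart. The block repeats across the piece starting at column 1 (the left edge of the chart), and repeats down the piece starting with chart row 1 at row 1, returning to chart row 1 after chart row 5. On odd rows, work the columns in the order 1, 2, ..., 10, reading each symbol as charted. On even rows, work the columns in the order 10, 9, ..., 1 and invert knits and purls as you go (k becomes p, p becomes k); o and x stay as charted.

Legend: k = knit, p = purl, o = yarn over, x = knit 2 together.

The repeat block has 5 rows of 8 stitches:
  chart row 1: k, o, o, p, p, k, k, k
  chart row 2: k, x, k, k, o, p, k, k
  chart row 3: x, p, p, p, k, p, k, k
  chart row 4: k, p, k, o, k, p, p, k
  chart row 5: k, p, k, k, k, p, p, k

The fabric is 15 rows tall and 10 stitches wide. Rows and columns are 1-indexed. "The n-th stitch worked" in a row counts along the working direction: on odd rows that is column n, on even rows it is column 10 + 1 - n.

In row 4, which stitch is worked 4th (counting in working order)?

Row 4: (4-1) mod 5 = 3, so use chart row 4. Even row -> WS.
Chart row 4 tiled across columns 1-10: k p k o k p p k k p
WS: work from column 10 back to column 1 (reverse the tiled row), swapping k<->p (o and x unchanged).
Row 4 as worked: k p p k k p o p k p
Counting 4 along the worked row gives k.

Stitch:
k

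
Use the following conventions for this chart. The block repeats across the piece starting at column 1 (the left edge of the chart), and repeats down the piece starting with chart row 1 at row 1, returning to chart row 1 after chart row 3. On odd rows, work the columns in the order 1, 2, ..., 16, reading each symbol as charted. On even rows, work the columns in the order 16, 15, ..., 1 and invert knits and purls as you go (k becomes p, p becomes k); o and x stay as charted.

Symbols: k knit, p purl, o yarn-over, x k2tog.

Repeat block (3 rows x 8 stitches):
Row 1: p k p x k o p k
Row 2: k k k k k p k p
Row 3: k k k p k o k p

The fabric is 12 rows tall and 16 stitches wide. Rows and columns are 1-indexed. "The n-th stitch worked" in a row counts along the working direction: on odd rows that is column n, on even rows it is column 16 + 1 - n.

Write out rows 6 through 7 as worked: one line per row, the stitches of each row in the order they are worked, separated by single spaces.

Row 6: chart row 3, WS - tiled (columns 1-16): k k k p k o k p k k k p k o k p; work from column 16 back to 1 with k<->p swapped.
Row 7: chart row 1, RS - tile across columns 1-16 and work as-is.

== ROWS AS WORKED ==
k p o p k p p p k p o p k p p p
p k p x k o p k p k p x k o p k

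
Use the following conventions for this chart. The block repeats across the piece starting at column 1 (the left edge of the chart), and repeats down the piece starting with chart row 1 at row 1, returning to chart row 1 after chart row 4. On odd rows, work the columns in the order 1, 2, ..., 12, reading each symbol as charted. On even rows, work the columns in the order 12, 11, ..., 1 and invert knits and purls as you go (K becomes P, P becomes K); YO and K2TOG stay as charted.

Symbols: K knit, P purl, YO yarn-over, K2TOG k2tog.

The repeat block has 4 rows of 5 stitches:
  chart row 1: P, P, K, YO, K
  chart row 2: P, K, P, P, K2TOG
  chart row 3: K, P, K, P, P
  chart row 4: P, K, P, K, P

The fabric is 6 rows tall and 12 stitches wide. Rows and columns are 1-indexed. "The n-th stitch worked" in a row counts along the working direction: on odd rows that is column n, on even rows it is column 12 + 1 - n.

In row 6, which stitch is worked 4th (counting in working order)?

== STITCH ==
K

Derivation:
Row 6 uses chart row ((6-1) mod 4)+1 = 2. Row 6 is even, so WS.
Chart row 2 tiled across columns 1-12: P K P P K2TOG P K P P K2TOG P K
Wrong side: read the tiled row from column 12 down to 1 and exchange K with P (leave YO, K2TOG).
Row 6 as worked: P K K2TOG K K P K K2TOG K K P K
The 4th stitch worked is K.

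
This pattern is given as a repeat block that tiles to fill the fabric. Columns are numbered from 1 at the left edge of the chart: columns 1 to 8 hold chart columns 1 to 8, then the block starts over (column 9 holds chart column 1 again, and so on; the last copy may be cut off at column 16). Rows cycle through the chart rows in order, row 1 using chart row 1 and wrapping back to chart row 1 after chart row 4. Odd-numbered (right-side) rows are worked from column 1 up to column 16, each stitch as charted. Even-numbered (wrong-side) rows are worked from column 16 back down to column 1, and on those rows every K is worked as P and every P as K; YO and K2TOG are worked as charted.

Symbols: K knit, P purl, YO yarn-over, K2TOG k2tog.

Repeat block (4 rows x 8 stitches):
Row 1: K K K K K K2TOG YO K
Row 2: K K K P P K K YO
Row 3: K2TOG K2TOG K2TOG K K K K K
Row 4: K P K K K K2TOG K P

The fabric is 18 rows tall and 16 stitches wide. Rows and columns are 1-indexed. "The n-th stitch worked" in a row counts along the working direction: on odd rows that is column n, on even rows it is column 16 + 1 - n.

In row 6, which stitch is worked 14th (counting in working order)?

For row 6: chart row = ((6-1) mod 4) + 1 = 2; this is a WS (even) row.
Chart row 2 tiled across columns 1-16: K K K P P K K YO K K K P P K K YO
Wrong side: read the tiled row from column 16 down to 1 and exchange K with P (leave YO, K2TOG).
Row 6 as worked: YO P P K K P P P YO P P K K P P P
Counting 14 along the worked row gives P.

== STITCH ==
P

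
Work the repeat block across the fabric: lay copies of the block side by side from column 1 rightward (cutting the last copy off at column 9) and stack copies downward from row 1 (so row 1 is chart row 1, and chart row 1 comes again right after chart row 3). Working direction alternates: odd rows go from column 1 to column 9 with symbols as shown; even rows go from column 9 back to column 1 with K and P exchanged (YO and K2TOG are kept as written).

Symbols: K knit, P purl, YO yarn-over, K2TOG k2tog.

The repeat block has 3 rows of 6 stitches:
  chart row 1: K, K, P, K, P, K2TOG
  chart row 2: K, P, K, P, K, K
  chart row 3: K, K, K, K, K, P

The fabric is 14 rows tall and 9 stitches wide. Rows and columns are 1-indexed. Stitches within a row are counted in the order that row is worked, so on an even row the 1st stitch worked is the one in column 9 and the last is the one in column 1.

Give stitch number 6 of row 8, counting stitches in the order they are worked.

Stitch:
K

Derivation:
Row 8 uses chart row ((8-1) mod 3)+1 = 2. Row 8 is even, so WS.
Chart row 2 tiled across columns 1-9: K P K P K K K P K
WS row: flip the tiled sequence (start at column 9) and apply K<->P; YO and K2TOG stay.
Row 8 as worked: P K P P P K P K P
Counting 6 along the worked row gives K.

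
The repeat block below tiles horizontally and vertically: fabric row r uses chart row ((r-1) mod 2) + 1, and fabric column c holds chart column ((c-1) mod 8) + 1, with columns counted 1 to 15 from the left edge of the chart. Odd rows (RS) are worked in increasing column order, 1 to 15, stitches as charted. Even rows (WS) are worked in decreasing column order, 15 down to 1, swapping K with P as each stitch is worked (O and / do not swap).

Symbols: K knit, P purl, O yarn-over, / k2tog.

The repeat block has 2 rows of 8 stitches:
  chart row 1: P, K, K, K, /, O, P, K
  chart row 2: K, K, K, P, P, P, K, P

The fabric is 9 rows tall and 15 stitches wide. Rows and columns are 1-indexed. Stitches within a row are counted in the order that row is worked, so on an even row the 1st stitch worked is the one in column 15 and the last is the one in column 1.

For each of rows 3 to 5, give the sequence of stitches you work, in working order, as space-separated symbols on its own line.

Row 3: chart row 1, RS - tile across columns 1-15 and work as-is.
Row 4: chart row 2, WS - tiled (columns 1-15): K K K P P P K P K K K P P P K; work from column 15 back to 1 with K<->P swapped.
Row 5: chart row 1, RS - tile across columns 1-15 and work as-is.

== ROWS AS WORKED ==
P K K K / O P K P K K K / O P
P K K K P P P K P K K K P P P
P K K K / O P K P K K K / O P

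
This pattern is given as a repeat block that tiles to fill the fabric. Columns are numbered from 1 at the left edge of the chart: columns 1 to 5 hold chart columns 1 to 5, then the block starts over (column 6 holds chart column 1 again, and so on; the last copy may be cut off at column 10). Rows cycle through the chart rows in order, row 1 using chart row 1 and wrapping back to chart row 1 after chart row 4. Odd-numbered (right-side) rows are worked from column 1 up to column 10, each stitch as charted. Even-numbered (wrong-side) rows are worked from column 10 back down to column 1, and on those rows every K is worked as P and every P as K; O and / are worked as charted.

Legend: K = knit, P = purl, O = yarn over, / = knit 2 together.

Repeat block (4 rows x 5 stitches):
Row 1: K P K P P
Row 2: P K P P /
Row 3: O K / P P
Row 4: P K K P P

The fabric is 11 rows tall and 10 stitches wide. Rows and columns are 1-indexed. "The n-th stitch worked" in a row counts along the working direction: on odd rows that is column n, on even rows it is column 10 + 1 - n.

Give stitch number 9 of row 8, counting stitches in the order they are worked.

== STITCH ==
P

Derivation:
For row 8: chart row = ((8-1) mod 4) + 1 = 4; this is a WS (even) row.
Chart row 4 tiled across columns 1-10: P K K P P P K K P P
WS: work from column 10 back to column 1 (reverse the tiled row), swapping K<->P (O and / unchanged).
Row 8 as worked: K K P P K K K P P K
Stitch 9 in working order -> P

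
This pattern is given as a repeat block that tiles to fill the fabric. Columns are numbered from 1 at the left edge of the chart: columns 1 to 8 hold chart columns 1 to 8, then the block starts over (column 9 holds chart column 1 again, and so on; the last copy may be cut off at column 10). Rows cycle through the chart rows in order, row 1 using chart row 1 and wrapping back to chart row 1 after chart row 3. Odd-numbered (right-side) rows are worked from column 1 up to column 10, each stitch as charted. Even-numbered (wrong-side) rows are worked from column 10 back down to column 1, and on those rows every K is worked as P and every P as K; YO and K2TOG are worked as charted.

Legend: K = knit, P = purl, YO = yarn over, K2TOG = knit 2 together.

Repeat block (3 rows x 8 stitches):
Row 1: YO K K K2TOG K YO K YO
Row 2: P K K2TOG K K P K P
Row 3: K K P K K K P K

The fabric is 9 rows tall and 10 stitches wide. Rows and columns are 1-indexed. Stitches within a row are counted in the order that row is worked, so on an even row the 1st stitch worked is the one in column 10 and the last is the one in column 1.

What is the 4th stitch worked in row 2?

Stitch:
P

Derivation:
Row 2: (2-1) mod 3 = 1, so use chart row 2. Even row -> WS.
Chart row 2 tiled across columns 1-10: P K K2TOG K K P K P P K
WS: work from column 10 back to column 1 (reverse the tiled row), swapping K<->P (YO and K2TOG unchanged).
Row 2 as worked: P K K P K P P K2TOG P K
Stitch 4 in working order -> P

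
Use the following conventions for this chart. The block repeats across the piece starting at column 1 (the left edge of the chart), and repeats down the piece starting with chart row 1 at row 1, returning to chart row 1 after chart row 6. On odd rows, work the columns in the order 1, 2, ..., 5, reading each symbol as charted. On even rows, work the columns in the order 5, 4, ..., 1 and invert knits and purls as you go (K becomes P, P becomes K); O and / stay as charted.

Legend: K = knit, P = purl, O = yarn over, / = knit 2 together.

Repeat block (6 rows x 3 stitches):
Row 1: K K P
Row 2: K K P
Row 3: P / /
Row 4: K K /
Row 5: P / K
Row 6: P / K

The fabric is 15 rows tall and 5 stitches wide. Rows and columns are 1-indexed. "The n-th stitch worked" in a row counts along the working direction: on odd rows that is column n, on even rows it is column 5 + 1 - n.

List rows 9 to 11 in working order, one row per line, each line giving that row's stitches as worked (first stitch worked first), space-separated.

Result:
P / / P /
P P / P P
P / K P /

Derivation:
Row 9: chart row 3, RS - tile across columns 1-5 and work as-is.
Row 10: chart row 4, WS - tiled (columns 1-5): K K / K K; work from column 5 back to 1 with K<->P swapped.
Row 11: chart row 5, RS - tile across columns 1-5 and work as-is.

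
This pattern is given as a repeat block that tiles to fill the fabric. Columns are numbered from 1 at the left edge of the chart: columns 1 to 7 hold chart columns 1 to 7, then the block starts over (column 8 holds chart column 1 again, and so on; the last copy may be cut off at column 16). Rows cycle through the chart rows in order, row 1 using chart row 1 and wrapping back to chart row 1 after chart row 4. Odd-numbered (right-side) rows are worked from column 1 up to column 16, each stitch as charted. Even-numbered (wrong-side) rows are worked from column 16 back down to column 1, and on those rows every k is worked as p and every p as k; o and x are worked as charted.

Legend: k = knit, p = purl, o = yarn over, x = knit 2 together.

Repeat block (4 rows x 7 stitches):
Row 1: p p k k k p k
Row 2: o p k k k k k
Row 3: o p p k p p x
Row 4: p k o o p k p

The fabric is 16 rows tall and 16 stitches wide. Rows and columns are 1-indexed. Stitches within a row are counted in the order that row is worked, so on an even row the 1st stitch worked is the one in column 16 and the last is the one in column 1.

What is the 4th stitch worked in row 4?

== STITCH ==
p

Derivation:
For row 4: chart row = ((4-1) mod 4) + 1 = 4; this is a WS (even) row.
Chart row 4 tiled across columns 1-16: p k o o p k p p k o o p k p p k
WS: work from column 16 back to column 1 (reverse the tiled row), swapping k<->p (o and x unchanged).
Row 4 as worked: p k k p k o o p k k p k o o p k
Stitch 4 in working order -> p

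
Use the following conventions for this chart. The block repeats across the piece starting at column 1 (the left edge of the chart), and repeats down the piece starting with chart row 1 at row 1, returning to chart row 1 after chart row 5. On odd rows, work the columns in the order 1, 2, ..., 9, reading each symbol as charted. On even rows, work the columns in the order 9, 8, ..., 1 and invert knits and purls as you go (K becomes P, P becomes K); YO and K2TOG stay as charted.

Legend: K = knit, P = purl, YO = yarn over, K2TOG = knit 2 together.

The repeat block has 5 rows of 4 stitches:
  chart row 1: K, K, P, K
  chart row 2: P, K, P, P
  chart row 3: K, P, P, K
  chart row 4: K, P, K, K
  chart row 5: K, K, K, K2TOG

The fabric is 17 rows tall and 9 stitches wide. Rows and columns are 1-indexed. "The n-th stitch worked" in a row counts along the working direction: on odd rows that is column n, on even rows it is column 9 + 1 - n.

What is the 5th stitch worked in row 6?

== STITCH ==
P

Derivation:
Row 6: (6-1) mod 5 = 0, so use chart row 1. Even row -> WS.
Chart row 1 tiled across columns 1-9: K K P K K K P K K
Wrong side: read the tiled row from column 9 down to 1 and exchange K with P (leave YO, K2TOG).
Row 6 as worked: P P K P P P K P P
Stitch 5 in working order -> P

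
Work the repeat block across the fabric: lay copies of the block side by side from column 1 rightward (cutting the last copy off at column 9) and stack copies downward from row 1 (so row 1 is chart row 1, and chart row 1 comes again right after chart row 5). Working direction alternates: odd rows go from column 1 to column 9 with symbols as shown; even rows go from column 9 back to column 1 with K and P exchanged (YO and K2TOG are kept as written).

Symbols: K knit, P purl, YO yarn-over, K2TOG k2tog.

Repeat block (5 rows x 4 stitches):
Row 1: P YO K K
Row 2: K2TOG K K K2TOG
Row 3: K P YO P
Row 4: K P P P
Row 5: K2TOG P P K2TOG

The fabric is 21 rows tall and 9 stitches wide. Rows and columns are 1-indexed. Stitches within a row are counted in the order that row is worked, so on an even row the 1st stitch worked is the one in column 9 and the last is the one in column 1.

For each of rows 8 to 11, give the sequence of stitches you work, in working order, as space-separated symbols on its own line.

Row 8: chart row 3, WS - tiled (columns 1-9): K P YO P K P YO P K; work from column 9 back to 1 with K<->P swapped.
Row 9: chart row 4, RS - tile across columns 1-9 and work as-is.
Row 10: chart row 5, WS - tiled (columns 1-9): K2TOG P P K2TOG K2TOG P P K2TOG K2TOG; work from column 9 back to 1 with K<->P swapped.
Row 11: chart row 1, RS - tile across columns 1-9 and work as-is.

== ROWS AS WORKED ==
P K YO K P K YO K P
K P P P K P P P K
K2TOG K2TOG K K K2TOG K2TOG K K K2TOG
P YO K K P YO K K P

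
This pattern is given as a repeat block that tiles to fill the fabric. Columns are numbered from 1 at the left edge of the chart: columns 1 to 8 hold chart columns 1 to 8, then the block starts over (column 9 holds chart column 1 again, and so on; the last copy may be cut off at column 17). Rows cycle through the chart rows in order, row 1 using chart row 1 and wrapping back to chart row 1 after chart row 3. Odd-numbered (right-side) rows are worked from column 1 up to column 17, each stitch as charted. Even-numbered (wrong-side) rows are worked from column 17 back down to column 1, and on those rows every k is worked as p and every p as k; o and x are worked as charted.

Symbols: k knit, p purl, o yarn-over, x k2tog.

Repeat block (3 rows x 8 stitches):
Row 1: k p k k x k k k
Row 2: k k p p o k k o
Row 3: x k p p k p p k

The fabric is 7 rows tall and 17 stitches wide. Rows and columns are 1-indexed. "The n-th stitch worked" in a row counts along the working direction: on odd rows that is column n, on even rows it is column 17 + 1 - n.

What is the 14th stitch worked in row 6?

== STITCH ==
k

Derivation:
Row 6: (6-1) mod 3 = 2, so use chart row 3. Even row -> WS.
Chart row 3 tiled across columns 1-17: x k p p k p p k x k p p k p p k x
Wrong side: read the tiled row from column 17 down to 1 and exchange k with p (leave o, x).
Row 6 as worked: x p k k p k k p x p k k p k k p x
Counting 14 along the worked row gives k.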